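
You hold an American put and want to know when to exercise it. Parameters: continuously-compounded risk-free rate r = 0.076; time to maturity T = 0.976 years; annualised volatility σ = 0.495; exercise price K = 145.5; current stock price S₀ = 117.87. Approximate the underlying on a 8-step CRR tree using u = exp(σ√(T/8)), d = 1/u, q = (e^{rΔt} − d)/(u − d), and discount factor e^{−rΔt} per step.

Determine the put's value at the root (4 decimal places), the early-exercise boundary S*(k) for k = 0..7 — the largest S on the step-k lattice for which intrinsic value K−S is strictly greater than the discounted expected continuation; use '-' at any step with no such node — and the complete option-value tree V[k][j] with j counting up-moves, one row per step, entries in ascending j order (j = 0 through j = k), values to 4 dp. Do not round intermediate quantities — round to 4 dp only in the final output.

price = 36.7789
boundary = - - 83.4118 70.1681 83.4118 70.1681 83.4118 99.1552
tree:
36.7789
48.5340 24.9393
62.0882 35.0003 14.6800
75.3319 47.5046 22.3267 6.8003
86.4728 62.0882 32.8522 11.5212 1.8920
95.8449 75.3319 46.3682 19.0573 3.6986 0.0000
103.7288 86.4728 62.0882 30.4809 7.2302 0.0000 0.0000
110.3611 95.8449 75.3319 46.3448 14.1340 0.0000 0.0000 0.0000
115.9402 103.7288 86.4728 62.0882 27.6300 0.0000 0.0000 0.0000 0.0000

Δt=0.12200, u=1.18874, d=0.84123, q=0.48369, disc=e^(-rΔt)=0.99077
k=8 terminal: V=max(K-S,0) → 115.9402 103.7288 86.4728 62.0882 27.6300 0.0000 0.0000 0.0000 0.0000
k=7: j=0 S=35.1389 intr=110.3611 cont=109.0182 V=110.3611[EX]; j=1 S=49.6551 intr=95.8449 cont=94.5020 V=95.8449[EX]; j=2 S=70.1681 intr=75.3319 cont=73.9890 V=75.3319[EX]; j=3 S=99.1552 intr=46.3448 cont=45.0020 V=46.3448[EX]; j=4 S=140.1171 intr=5.3829 cont=14.1340 V=14.1340[hold]; j=5 S=198.0007 intr=0.0000 cont=0.0000 V=0.0000[hold]; j=6 S=279.7965 intr=0.0000 cont=0.0000 V=0.0000[hold]; j=7 S=395.3830 intr=0.0000 cont=0.0000 V=0.0000[hold]  S*(7)=99.1552
k=6: j=0 S=41.7712 intr=103.7288 cont=102.3860 V=103.7288[EX]; j=1 S=59.0272 intr=86.4728 cont=85.1300 V=86.4728[EX]; j=2 S=83.4118 intr=62.0882 cont=60.7453 V=62.0882[EX]; j=3 S=117.8700 intr=27.6300 cont=30.4809 V=30.4809[hold]; j=4 S=166.5631 intr=0.0000 cont=7.2302 V=7.2302[hold]; j=5 S=235.3718 intr=0.0000 cont=0.0000 V=0.0000[hold]; j=6 S=332.6060 intr=0.0000 cont=0.0000 V=0.0000[hold]  S*(6)=83.4118
k=5: j=0 S=49.6551 intr=95.8449 cont=94.5020 V=95.8449[EX]; j=1 S=70.1681 intr=75.3319 cont=73.9890 V=75.3319[EX]; j=2 S=99.1552 intr=46.3448 cont=46.3682 V=46.3682[hold]; j=3 S=140.1171 intr=5.3829 cont=19.0573 V=19.0573[hold]; j=4 S=198.0007 intr=0.0000 cont=3.6986 V=3.6986[hold]; j=5 S=279.7965 intr=0.0000 cont=0.0000 V=0.0000[hold]  S*(5)=70.1681
k=4: j=0 S=59.0272 intr=86.4728 cont=85.1300 V=86.4728[EX]; j=1 S=83.4118 intr=62.0882 cont=60.7565 V=62.0882[EX]; j=2 S=117.8700 intr=27.6300 cont=32.8522 V=32.8522[hold]; j=3 S=166.5631 intr=0.0000 cont=11.5212 V=11.5212[hold]; j=4 S=235.3718 intr=0.0000 cont=1.8920 V=1.8920[hold]  S*(4)=83.4118
k=3: j=0 S=70.1681 intr=75.3319 cont=73.9890 V=75.3319[EX]; j=1 S=99.1552 intr=46.3448 cont=47.5046 V=47.5046[hold]; j=2 S=140.1171 intr=5.3829 cont=22.3267 V=22.3267[hold]; j=3 S=198.0007 intr=0.0000 cont=6.8003 V=6.8003[hold]  S*(3)=70.1681
k=2: j=0 S=83.4118 intr=62.0882 cont=61.3011 V=62.0882[EX]; j=1 S=117.8700 intr=27.6300 cont=35.0003 V=35.0003[hold]; j=2 S=166.5631 intr=0.0000 cont=14.6800 V=14.6800[hold]  S*(2)=83.4118
k=1: j=0 S=99.1552 intr=46.3448 cont=48.5340 V=48.5340[hold]; j=1 S=140.1171 intr=5.3829 cont=24.9393 V=24.9393[hold]  S*(1)=-
k=0: j=0 S=117.8700 intr=27.6300 cont=36.7789 V=36.7789[hold]  S*(0)=-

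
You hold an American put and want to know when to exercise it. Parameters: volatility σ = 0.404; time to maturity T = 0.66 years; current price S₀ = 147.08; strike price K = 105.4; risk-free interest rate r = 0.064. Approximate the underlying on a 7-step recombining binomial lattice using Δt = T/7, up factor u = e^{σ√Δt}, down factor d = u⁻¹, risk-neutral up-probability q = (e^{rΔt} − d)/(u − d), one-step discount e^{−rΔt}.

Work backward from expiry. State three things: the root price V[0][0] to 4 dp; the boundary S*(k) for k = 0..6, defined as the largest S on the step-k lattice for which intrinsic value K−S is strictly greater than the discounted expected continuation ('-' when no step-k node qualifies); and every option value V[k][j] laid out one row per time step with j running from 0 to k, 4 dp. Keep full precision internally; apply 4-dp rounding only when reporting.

Δt=0.09429  u=1.13207  d=0.88333  q=0.49336  discount=0.99398
step 7 (expiry): payoffs max(K−S,0) = 43.6798 26.2998 4.0256 0.0000 0.0000 0.0000 0.0000 0.0000
step 6: (k=6,j=0): S=69.8719, (K−S)⁺=35.5281, hold=34.8940 ⇒ V=35.5281 exercise | (k=6,j=1): S=89.5474, (K−S)⁺=15.8526, hold=15.2185 ⇒ V=15.8526 exercise | (k=6,j=2): S=114.7634, (K−S)⁺=0.0000, hold=2.0273 ⇒ V=2.0273 continue | (k=6,j=3): S=147.0800, (K−S)⁺=0.0000, hold=0.0000 ⇒ V=0.0000 continue | (k=6,j=4): S=188.4968, (K−S)⁺=0.0000, hold=0.0000 ⇒ V=0.0000 continue | (k=6,j=5): S=241.5763, (K−S)⁺=0.0000, hold=0.0000 ⇒ V=0.0000 continue | (k=6,j=6): S=309.6026, (K−S)⁺=0.0000, hold=0.0000 ⇒ V=0.0000 continue  boundary S*=89.5474
step 5: (k=5,j=0): S=79.1002, (K−S)⁺=26.2998, hold=25.6657 ⇒ V=26.2998 exercise | (k=5,j=1): S=101.3744, (K−S)⁺=4.0256, hold=8.9774 ⇒ V=8.9774 continue | (k=5,j=2): S=129.9207, (K−S)⁺=0.0000, hold=1.0209 ⇒ V=1.0209 continue | (k=5,j=3): S=166.5056, (K−S)⁺=0.0000, hold=0.0000 ⇒ V=0.0000 continue | (k=5,j=4): S=213.3925, (K−S)⁺=0.0000, hold=0.0000 ⇒ V=0.0000 continue | (k=5,j=5): S=273.4824, (K−S)⁺=0.0000, hold=0.0000 ⇒ V=0.0000 continue  boundary S*=79.1002
step 4: (k=4,j=0): S=89.5474, (K−S)⁺=15.8526, hold=17.6468 ⇒ V=17.6468 continue | (k=4,j=1): S=114.7634, (K−S)⁺=0.0000, hold=5.0216 ⇒ V=5.0216 continue | (k=4,j=2): S=147.0800, (K−S)⁺=0.0000, hold=0.5141 ⇒ V=0.5141 continue | (k=4,j=3): S=188.4968, (K−S)⁺=0.0000, hold=0.0000 ⇒ V=0.0000 continue | (k=4,j=4): S=241.5763, (K−S)⁺=0.0000, hold=0.0000 ⇒ V=0.0000 continue  boundary S*=-
step 3: (k=3,j=0): S=101.3744, (K−S)⁺=4.0256, hold=11.3494 ⇒ V=11.3494 continue | (k=3,j=1): S=129.9207, (K−S)⁺=0.0000, hold=2.7810 ⇒ V=2.7810 continue | (k=3,j=2): S=166.5056, (K−S)⁺=0.0000, hold=0.2589 ⇒ V=0.2589 continue | (k=3,j=3): S=213.3925, (K−S)⁺=0.0000, hold=0.0000 ⇒ V=0.0000 continue  boundary S*=-
step 2: (k=2,j=0): S=114.7634, (K−S)⁺=0.0000, hold=7.0792 ⇒ V=7.0792 continue | (k=2,j=1): S=147.0800, (K−S)⁺=0.0000, hold=1.5274 ⇒ V=1.5274 continue | (k=2,j=2): S=188.4968, (K−S)⁺=0.0000, hold=0.1304 ⇒ V=0.1304 continue  boundary S*=-
step 1: (k=1,j=0): S=129.9207, (K−S)⁺=0.0000, hold=4.3141 ⇒ V=4.3141 continue | (k=1,j=1): S=166.5056, (K−S)⁺=0.0000, hold=0.8332 ⇒ V=0.8332 continue  boundary S*=-
step 0: (k=0,j=0): S=147.0800, (K−S)⁺=0.0000, hold=2.5811 ⇒ V=2.5811 continue  boundary S*=-

price = 2.5811
boundary = - - - - - 79.1002 89.5474
tree:
2.5811
4.3141 0.8332
7.0792 1.5274 0.1304
11.3494 2.7810 0.2589 0.0000
17.6468 5.0216 0.5141 0.0000 0.0000
26.2998 8.9774 1.0209 0.0000 0.0000 0.0000
35.5281 15.8526 2.0273 0.0000 0.0000 0.0000 0.0000
43.6798 26.2998 4.0256 0.0000 0.0000 0.0000 0.0000 0.0000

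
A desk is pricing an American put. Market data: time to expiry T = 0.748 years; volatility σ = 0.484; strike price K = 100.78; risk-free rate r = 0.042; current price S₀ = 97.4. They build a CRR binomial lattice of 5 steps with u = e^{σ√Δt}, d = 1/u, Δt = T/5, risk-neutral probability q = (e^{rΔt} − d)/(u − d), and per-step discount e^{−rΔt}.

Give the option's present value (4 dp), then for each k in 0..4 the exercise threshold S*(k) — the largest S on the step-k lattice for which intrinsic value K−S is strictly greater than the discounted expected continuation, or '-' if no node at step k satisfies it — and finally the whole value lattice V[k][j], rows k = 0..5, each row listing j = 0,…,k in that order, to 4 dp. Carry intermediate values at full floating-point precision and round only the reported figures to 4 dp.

price = 17.3483
boundary = - - - 55.5464 66.9818
tree:
17.3483
24.9329 9.0306
34.4337 14.5567 2.9220
45.2336 22.7204 5.5487 0.0000
54.7167 33.7982 10.5367 0.0000 0.0000
62.5808 45.2336 20.0085 0.0000 0.0000 0.0000

Δt=0.14960, u=1.20587, d=0.82928, q=0.47007, disc=e^(-rΔt)=0.99374
k=5 terminal: V=max(K-S,0) → 62.5808 45.2336 20.0085 0.0000 0.0000 0.0000
k=4: j=0 S=46.0633 intr=54.7167 cont=54.0854 V=54.7167[EX]; j=1 S=66.9818 intr=33.7982 cont=33.1669 V=33.7982[EX]; j=2 S=97.4000 intr=3.3800 cont=10.5367 V=10.5367[hold]; j=3 S=141.6318 intr=0.0000 cont=0.0000 V=0.0000[hold]; j=4 S=205.9504 intr=0.0000 cont=0.0000 V=0.0000[hold]  S*(4)=66.9818
k=3: j=0 S=55.5464 intr=45.2336 cont=44.6023 V=45.2336[EX]; j=1 S=80.7715 intr=20.0085 cont=22.7204 V=22.7204[hold]; j=2 S=117.4519 intr=0.0000 cont=5.5487 V=5.5487[hold]; j=3 S=170.7897 intr=0.0000 cont=0.0000 V=0.0000[hold]  S*(3)=55.5464
k=2: j=0 S=66.9818 intr=33.7982 cont=34.4337 V=34.4337[hold]; j=1 S=97.4000 intr=3.3800 cont=14.5567 V=14.5567[hold]; j=2 S=141.6318 intr=0.0000 cont=2.9220 V=2.9220[hold]  S*(2)=-
k=1: j=0 S=80.7715 intr=20.0085 cont=24.9329 V=24.9329[hold]; j=1 S=117.4519 intr=0.0000 cont=9.0306 V=9.0306[hold]  S*(1)=-
k=0: j=0 S=97.4000 intr=3.3800 cont=17.3483 V=17.3483[hold]  S*(0)=-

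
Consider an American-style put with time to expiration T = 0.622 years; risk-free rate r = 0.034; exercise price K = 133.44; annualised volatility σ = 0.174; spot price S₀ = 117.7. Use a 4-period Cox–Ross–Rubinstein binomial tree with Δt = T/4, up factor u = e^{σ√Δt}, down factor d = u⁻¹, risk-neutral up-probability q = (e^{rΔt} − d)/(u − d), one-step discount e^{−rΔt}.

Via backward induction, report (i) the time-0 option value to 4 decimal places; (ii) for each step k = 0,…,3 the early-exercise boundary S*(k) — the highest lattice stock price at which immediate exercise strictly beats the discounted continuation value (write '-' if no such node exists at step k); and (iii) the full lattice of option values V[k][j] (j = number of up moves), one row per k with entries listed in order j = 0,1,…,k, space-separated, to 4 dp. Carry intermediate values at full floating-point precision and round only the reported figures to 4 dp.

price = 16.0541
boundary = - 109.8949 117.7000 109.8949
tree:
16.0541
23.5451 9.3427
30.8326 15.7400 3.5667
37.6368 23.5451 7.4926 0.0000
43.9898 30.8326 15.7400 0.0000 0.0000

params: Δt=0.15550 u=1.07102 d=0.93369 q=0.52145 e^(-rΔt)=0.99473
t_4 payoffs: 43.9898 30.8326 15.7400 0.0000 0.0000
t_3: node(3,0) S=95.8032 payoff=37.6368 vs cont=36.9332 → 37.6368 [stop]  node(3,1) S=109.8949 payoff=23.5451 vs cont=22.8414 → 23.5451 [stop]  node(3,2) S=126.0594 payoff=7.3806 vs cont=7.4926 → 7.4926 [wait]  node(3,3) S=144.6015 payoff=0.0000 vs cont=0.0000 → 0.0000 [wait]  ⇒ S*(3)=109.8949
t_2: node(2,0) S=102.6074 payoff=30.8326 vs cont=30.1289 → 30.8326 [stop]  node(2,1) S=117.7000 payoff=15.7400 vs cont=15.0945 → 15.7400 [stop]  node(2,2) S=135.0125 payoff=0.0000 vs cont=3.5667 → 3.5667 [wait]  ⇒ S*(2)=117.7000
t_1: node(1,0) S=109.8949 payoff=23.5451 vs cont=22.8414 → 23.5451 [stop]  node(1,1) S=126.0594 payoff=7.3806 vs cont=9.3427 → 9.3427 [wait]  ⇒ S*(1)=109.8949
t_0: node(0,0) S=117.7000 payoff=15.7400 vs cont=16.0541 → 16.0541 [wait]  ⇒ S*(0)=-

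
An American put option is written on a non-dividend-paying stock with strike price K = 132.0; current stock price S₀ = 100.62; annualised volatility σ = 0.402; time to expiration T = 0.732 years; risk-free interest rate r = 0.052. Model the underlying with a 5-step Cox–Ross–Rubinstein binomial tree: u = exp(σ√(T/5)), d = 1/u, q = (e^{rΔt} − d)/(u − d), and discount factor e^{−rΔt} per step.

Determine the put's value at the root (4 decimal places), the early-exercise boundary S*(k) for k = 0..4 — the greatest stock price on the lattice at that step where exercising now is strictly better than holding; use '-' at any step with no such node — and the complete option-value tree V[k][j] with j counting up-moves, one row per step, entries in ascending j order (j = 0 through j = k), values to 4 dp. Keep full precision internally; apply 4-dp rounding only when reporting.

price = 34.1260
boundary = - 86.2747 73.9747 86.2747 100.6200
tree:
34.1260
45.7253 22.4125
58.0253 32.7684 11.8281
68.5718 45.7253 19.6000 3.8064
77.6147 58.0253 31.3800 7.4674 0.0000
85.3683 68.5718 45.7253 14.6495 0.0000 0.0000

Δt=0.14640, u=1.16627, d=0.85743, q=0.48637, disc=e^(-rΔt)=0.99242
k=5 terminal: V=max(K-S,0) → 85.3683 68.5718 45.7253 14.6495 0.0000 0.0000
k=4: j=0 S=54.3853 intr=77.6147 cont=76.6136 V=77.6147[EX]; j=1 S=73.9747 intr=58.0253 cont=57.0243 V=58.0253[EX]; j=2 S=100.6200 intr=31.3800 cont=30.3789 V=31.3800[EX]; j=3 S=136.8629 intr=0.0000 cont=7.4674 V=7.4674[hold]; j=4 S=186.1603 intr=0.0000 cont=0.0000 V=0.0000[hold]  S*(4)=100.6200
k=3: j=0 S=63.4282 intr=68.5718 cont=67.5707 V=68.5718[EX]; j=1 S=86.2747 intr=45.7253 cont=44.7242 V=45.7253[EX]; j=2 S=117.3505 intr=14.6495 cont=19.6000 V=19.6000[hold]; j=3 S=159.6197 intr=0.0000 cont=3.8064 V=3.8064[hold]  S*(3)=86.2747
k=2: j=0 S=73.9747 intr=58.0253 cont=57.0243 V=58.0253[EX]; j=1 S=100.6200 intr=31.3800 cont=32.7684 V=32.7684[hold]; j=2 S=136.8629 intr=0.0000 cont=11.8281 V=11.8281[hold]  S*(2)=73.9747
k=1: j=0 S=86.2747 intr=45.7253 cont=45.3943 V=45.7253[EX]; j=1 S=117.3505 intr=14.6495 cont=22.4125 V=22.4125[hold]  S*(1)=86.2747
k=0: j=0 S=100.6200 intr=31.3800 cont=34.1260 V=34.1260[hold]  S*(0)=-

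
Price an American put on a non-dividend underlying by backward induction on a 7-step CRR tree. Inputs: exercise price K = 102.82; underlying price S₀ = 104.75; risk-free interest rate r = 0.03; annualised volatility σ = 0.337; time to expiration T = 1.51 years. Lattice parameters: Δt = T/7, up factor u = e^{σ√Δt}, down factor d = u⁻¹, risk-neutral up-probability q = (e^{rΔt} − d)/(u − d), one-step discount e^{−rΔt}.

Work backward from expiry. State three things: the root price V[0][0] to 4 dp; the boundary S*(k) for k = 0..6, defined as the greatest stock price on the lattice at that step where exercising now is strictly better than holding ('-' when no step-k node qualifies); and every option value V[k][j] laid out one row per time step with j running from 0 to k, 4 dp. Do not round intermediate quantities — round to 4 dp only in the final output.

price = 14.6130
boundary = - - - 65.4978 56.0082 65.4978 76.5954
tree:
14.6130
20.6674 8.2931
28.3009 12.7293 3.6297
37.3222 18.9721 6.1812 0.9322
46.8118 27.2480 10.3197 1.8099 0.0000
54.9266 37.3222 16.7717 3.5141 0.0000 0.0000
61.8657 46.8118 26.2246 6.8227 0.0000 0.0000 0.0000
67.7994 54.9266 37.3222 13.2467 0.0000 0.0000 0.0000 0.0000

params: Δt=0.21571 u=1.16943 d=0.85511 q=0.48161 e^(-rΔt)=0.99355
t_7 payoffs: 67.7994 54.9266 37.3222 13.2467 0.0000 0.0000 0.0000 0.0000
t_6: node(6,0) S=40.9543 payoff=61.8657 vs cont=61.2024 → 61.8657 [stop]  node(6,1) S=56.0082 payoff=46.8118 vs cont=46.1486 → 46.8118 [stop]  node(6,2) S=76.5954 payoff=26.2246 vs cont=25.5614 → 26.2246 [stop]  node(6,3) S=104.7500 payoff=0.0000 vs cont=6.8227 → 6.8227 [wait]  node(6,4) S=143.2536 payoff=0.0000 vs cont=0.0000 → 0.0000 [wait]  node(6,5) S=195.9101 payoff=0.0000 vs cont=0.0000 → 0.0000 [wait]  node(6,6) S=267.9219 payoff=0.0000 vs cont=0.0000 → 0.0000 [wait]  ⇒ S*(6)=76.5954
t_5: node(5,0) S=47.8934 payoff=54.9266 vs cont=54.2634 → 54.9266 [stop]  node(5,1) S=65.4978 payoff=37.3222 vs cont=36.6589 → 37.3222 [stop]  node(5,2) S=89.5733 payoff=13.2467 vs cont=16.7717 → 16.7717 [wait]  node(5,3) S=122.4982 payoff=0.0000 vs cont=3.5141 → 3.5141 [wait]  node(5,4) S=167.5256 payoff=0.0000 vs cont=0.0000 → 0.0000 [wait]  node(5,5) S=229.1039 payoff=0.0000 vs cont=0.0000 → 0.0000 [wait]  ⇒ S*(5)=65.4978
t_4: node(4,0) S=56.0082 payoff=46.8118 vs cont=46.1486 → 46.8118 [stop]  node(4,1) S=76.5954 payoff=26.2246 vs cont=27.2480 → 27.2480 [wait]  node(4,2) S=104.7500 payoff=0.0000 vs cont=10.3197 → 10.3197 [wait]  node(4,3) S=143.2536 payoff=0.0000 vs cont=1.8099 → 1.8099 [wait]  node(4,4) S=195.9101 payoff=0.0000 vs cont=0.0000 → 0.0000 [wait]  ⇒ S*(4)=56.0082
t_3: node(3,0) S=65.4978 payoff=37.3222 vs cont=37.1486 → 37.3222 [stop]  node(3,1) S=89.5733 payoff=13.2467 vs cont=18.9721 → 18.9721 [wait]  node(3,2) S=122.4982 payoff=0.0000 vs cont=6.1812 → 6.1812 [wait]  node(3,3) S=167.5256 payoff=0.0000 vs cont=0.9322 → 0.9322 [wait]  ⇒ S*(3)=65.4978
t_2: node(2,0) S=76.5954 payoff=26.2246 vs cont=28.3009 → 28.3009 [wait]  node(2,1) S=104.7500 payoff=0.0000 vs cont=12.7293 → 12.7293 [wait]  node(2,2) S=143.2536 payoff=0.0000 vs cont=3.6297 → 3.6297 [wait]  ⇒ S*(2)=-
t_1: node(1,0) S=89.5733 payoff=13.2467 vs cont=20.6674 → 20.6674 [wait]  node(1,1) S=122.4982 payoff=0.0000 vs cont=8.2931 → 8.2931 [wait]  ⇒ S*(1)=-
t_0: node(0,0) S=104.7500 payoff=0.0000 vs cont=14.6130 → 14.6130 [wait]  ⇒ S*(0)=-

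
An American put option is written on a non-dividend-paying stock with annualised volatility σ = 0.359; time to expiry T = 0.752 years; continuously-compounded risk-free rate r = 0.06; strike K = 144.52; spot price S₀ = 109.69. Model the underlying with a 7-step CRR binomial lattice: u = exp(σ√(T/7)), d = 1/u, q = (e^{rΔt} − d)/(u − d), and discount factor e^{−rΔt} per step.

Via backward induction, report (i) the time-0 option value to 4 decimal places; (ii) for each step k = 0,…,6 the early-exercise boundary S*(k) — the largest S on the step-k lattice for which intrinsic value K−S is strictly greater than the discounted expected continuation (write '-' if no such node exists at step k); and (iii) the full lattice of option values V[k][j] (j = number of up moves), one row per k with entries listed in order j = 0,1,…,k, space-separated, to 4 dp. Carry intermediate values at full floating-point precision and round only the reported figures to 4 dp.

Δt=0.10743  u=1.12487  d=0.88899  q=0.49803  discount=0.99358
step 7 (expiry): payoffs max(K−S,0) = 96.3859 83.6145 67.4544 47.0065 21.1331 0.0000 0.0000 0.0000
step 6: (k=6,j=0): S=54.1445, (K−S)⁺=90.3755, hold=89.4469 ⇒ V=90.3755 exercise | (k=6,j=1): S=68.5107, (K−S)⁺=76.0093, hold=75.0807 ⇒ V=76.0093 exercise | (k=6,j=2): S=86.6888, (K−S)⁺=57.8312, hold=56.9027 ⇒ V=57.8312 exercise | (k=6,j=3): S=109.6900, (K−S)⁺=34.8300, hold=33.9015 ⇒ V=34.8300 exercise | (k=6,j=4): S=138.7942, (K−S)⁺=5.7258, hold=10.5400 ⇒ V=10.5400 continue | (k=6,j=5): S=175.6206, (K−S)⁺=0.0000, hold=0.0000 ⇒ V=0.0000 continue | (k=6,j=6): S=222.2182, (K−S)⁺=0.0000, hold=0.0000 ⇒ V=0.0000 continue  boundary S*=109.6900
step 5: (k=5,j=0): S=60.9055, (K−S)⁺=83.6145, hold=82.6860 ⇒ V=83.6145 exercise | (k=5,j=1): S=77.0656, (K−S)⁺=67.4544, hold=66.5258 ⇒ V=67.4544 exercise | (k=5,j=2): S=97.5135, (K−S)⁺=47.0065, hold=46.0779 ⇒ V=47.0065 exercise | (k=5,j=3): S=123.3869, (K−S)⁺=21.1331, hold=22.5867 ⇒ V=22.5867 continue | (k=5,j=4): S=156.1253, (K−S)⁺=0.0000, hold=5.2567 ⇒ V=5.2567 continue | (k=5,j=5): S=197.5502, (K−S)⁺=0.0000, hold=0.0000 ⇒ V=0.0000 continue  boundary S*=97.5135
step 4: (k=4,j=0): S=68.5107, (K−S)⁺=76.0093, hold=75.0807 ⇒ V=76.0093 exercise | (k=4,j=1): S=86.6888, (K−S)⁺=57.8312, hold=56.9027 ⇒ V=57.8312 exercise | (k=4,j=2): S=109.6900, (K−S)⁺=34.8300, hold=34.6208 ⇒ V=34.8300 exercise | (k=4,j=3): S=138.7942, (K−S)⁺=5.7258, hold=13.8662 ⇒ V=13.8662 continue | (k=4,j=4): S=175.6206, (K−S)⁺=0.0000, hold=2.6218 ⇒ V=2.6218 continue  boundary S*=109.6900
step 3: (k=3,j=0): S=77.0656, (K−S)⁺=67.4544, hold=66.5258 ⇒ V=67.4544 exercise | (k=3,j=1): S=97.5135, (K−S)⁺=47.0065, hold=46.0779 ⇒ V=47.0065 exercise | (k=3,j=2): S=123.3869, (K−S)⁺=21.1331, hold=24.2326 ⇒ V=24.2326 continue | (k=3,j=3): S=156.1253, (K−S)⁺=0.0000, hold=8.2130 ⇒ V=8.2130 continue  boundary S*=97.5135
step 2: (k=2,j=0): S=86.6888, (K−S)⁺=57.8312, hold=56.9027 ⇒ V=57.8312 exercise | (k=2,j=1): S=109.6900, (K−S)⁺=34.8300, hold=35.4352 ⇒ V=35.4352 continue | (k=2,j=2): S=138.7942, (K−S)⁺=5.7258, hold=16.1499 ⇒ V=16.1499 continue  boundary S*=86.6888
step 1: (k=1,j=0): S=97.5135, (K−S)⁺=47.0065, hold=46.3774 ⇒ V=47.0065 exercise | (k=1,j=1): S=123.3869, (K−S)⁺=21.1331, hold=25.6646 ⇒ V=25.6646 continue  boundary S*=97.5135
step 0: (k=0,j=0): S=109.6900, (K−S)⁺=34.8300, hold=36.1438 ⇒ V=36.1438 continue  boundary S*=-

price = 36.1438
boundary = - 97.5135 86.6888 97.5135 109.6900 97.5135 109.6900
tree:
36.1438
47.0065 25.6646
57.8312 35.4352 16.1499
67.4544 47.0065 24.2326 8.2130
76.0093 57.8312 34.8300 13.8662 2.6218
83.6145 67.4544 47.0065 22.5867 5.2567 0.0000
90.3755 76.0093 57.8312 34.8300 10.5400 0.0000 0.0000
96.3859 83.6145 67.4544 47.0065 21.1331 0.0000 0.0000 0.0000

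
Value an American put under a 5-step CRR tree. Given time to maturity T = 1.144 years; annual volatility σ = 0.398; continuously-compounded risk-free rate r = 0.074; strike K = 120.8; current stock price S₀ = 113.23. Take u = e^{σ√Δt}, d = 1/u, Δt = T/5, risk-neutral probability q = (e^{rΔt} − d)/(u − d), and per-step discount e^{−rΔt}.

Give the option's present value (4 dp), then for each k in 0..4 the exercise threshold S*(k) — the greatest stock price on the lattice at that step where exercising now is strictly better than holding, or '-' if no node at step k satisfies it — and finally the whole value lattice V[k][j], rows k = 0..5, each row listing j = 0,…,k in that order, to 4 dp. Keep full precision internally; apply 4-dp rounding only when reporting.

price = 19.6736
boundary = - - 77.3755 63.9623 77.3755
tree:
19.6736
29.8361 10.0693
43.4245 17.1155 3.2875
56.8377 28.0435 6.6490 0.0000
67.9256 43.4245 13.4478 0.0000 0.0000
77.0915 56.8377 27.1986 0.0000 0.0000 0.0000

Δt=0.22880  u=1.20970  d=0.82665  q=0.49713  discount=0.98321
step 5 (expiry): payoffs max(K−S,0) = 77.0915 56.8377 27.1986 0.0000 0.0000 0.0000
step 4: (k=4,j=0): S=52.8744, (K−S)⁺=67.9256, hold=65.8975 ⇒ V=67.9256 exercise | (k=4,j=1): S=77.3755, (K−S)⁺=43.4245, hold=41.3964 ⇒ V=43.4245 exercise | (k=4,j=2): S=113.2300, (K−S)⁺=7.5700, hold=13.4478 ⇒ V=13.4478 continue | (k=4,j=3): S=165.6989, (K−S)⁺=0.0000, hold=0.0000 ⇒ V=0.0000 continue | (k=4,j=4): S=242.4810, (K−S)⁺=0.0000, hold=0.0000 ⇒ V=0.0000 continue  boundary S*=77.3755
step 3: (k=3,j=0): S=63.9623, (K−S)⁺=56.8377, hold=54.8096 ⇒ V=56.8377 exercise | (k=3,j=1): S=93.6014, (K−S)⁺=27.1986, hold=28.0435 ⇒ V=28.0435 continue | (k=3,j=2): S=136.9748, (K−S)⁺=0.0000, hold=6.6490 ⇒ V=6.6490 continue | (k=3,j=3): S=200.4466, (K−S)⁺=0.0000, hold=0.0000 ⇒ V=0.0000 continue  boundary S*=63.9623
step 2: (k=2,j=0): S=77.3755, (K−S)⁺=43.4245, hold=41.8094 ⇒ V=43.4245 exercise | (k=2,j=1): S=113.2300, (K−S)⁺=7.5700, hold=17.1155 ⇒ V=17.1155 continue | (k=2,j=2): S=165.6989, (K−S)⁺=0.0000, hold=3.2875 ⇒ V=3.2875 continue  boundary S*=77.3755
step 1: (k=1,j=0): S=93.6014, (K−S)⁺=27.1986, hold=29.8361 ⇒ V=29.8361 continue | (k=1,j=1): S=136.9748, (K−S)⁺=0.0000, hold=10.0693 ⇒ V=10.0693 continue  boundary S*=-
step 0: (k=0,j=0): S=113.2300, (K−S)⁺=7.5700, hold=19.6736 ⇒ V=19.6736 continue  boundary S*=-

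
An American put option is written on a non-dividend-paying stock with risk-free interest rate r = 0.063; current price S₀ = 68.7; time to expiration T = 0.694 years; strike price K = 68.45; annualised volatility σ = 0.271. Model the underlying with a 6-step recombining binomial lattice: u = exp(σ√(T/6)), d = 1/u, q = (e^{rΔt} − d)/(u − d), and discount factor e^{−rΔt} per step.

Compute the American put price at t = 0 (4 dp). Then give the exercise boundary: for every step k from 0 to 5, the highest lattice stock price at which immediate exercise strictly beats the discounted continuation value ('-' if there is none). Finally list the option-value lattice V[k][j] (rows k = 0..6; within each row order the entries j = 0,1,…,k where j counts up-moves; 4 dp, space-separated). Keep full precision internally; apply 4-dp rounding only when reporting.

params: Δt=0.11567 u=1.09655 d=0.91195 q=0.51659 e^(-rΔt)=0.99274
t_6 payoffs: 28.9323 20.9332 11.3150 0.0000 0.0000 0.0000 0.0000
t_5: node(5,0) S=43.3331 payoff=25.1169 vs cont=24.6199 → 25.1169 [stop]  node(5,1) S=52.1044 payoff=16.3456 vs cont=15.8486 → 16.3456 [stop]  node(5,2) S=62.6512 payoff=5.7988 vs cont=5.4300 → 5.7988 [stop]  node(5,3) S=75.3328 payoff=0.0000 vs cont=0.0000 → 0.0000 [wait]  node(5,4) S=90.5814 payoff=0.0000 vs cont=0.0000 → 0.0000 [wait]  node(5,5) S=108.9166 payoff=0.0000 vs cont=0.0000 → 0.0000 [wait]  ⇒ S*(5)=62.6512
t_4: node(4,0) S=47.5168 payoff=20.9332 vs cont=20.4362 → 20.9332 [stop]  node(4,1) S=57.1350 payoff=11.3150 vs cont=10.8181 → 11.3150 [stop]  node(4,2) S=68.7000 payoff=0.0000 vs cont=2.7828 → 2.7828 [wait]  node(4,3) S=82.6060 payoff=0.0000 vs cont=0.0000 → 0.0000 [wait]  node(4,4) S=99.3268 payoff=0.0000 vs cont=0.0000 → 0.0000 [wait]  ⇒ S*(4)=57.1350
t_3: node(3,0) S=52.1044 payoff=16.3456 vs cont=15.8486 → 16.3456 [stop]  node(3,1) S=62.6512 payoff=5.7988 vs cont=6.8572 → 6.8572 [wait]  node(3,2) S=75.3328 payoff=0.0000 vs cont=1.3355 → 1.3355 [wait]  node(3,3) S=90.5814 payoff=0.0000 vs cont=0.0000 → 0.0000 [wait]  ⇒ S*(3)=52.1044
t_2: node(2,0) S=57.1350 payoff=11.3150 vs cont=11.3609 → 11.3609 [wait]  node(2,1) S=68.7000 payoff=0.0000 vs cont=3.9756 → 3.9756 [wait]  node(2,2) S=82.6060 payoff=0.0000 vs cont=0.6409 → 0.6409 [wait]  ⇒ S*(2)=-
t_1: node(1,0) S=62.6512 payoff=5.7988 vs cont=7.4909 → 7.4909 [wait]  node(1,1) S=75.3328 payoff=0.0000 vs cont=2.2366 → 2.2366 [wait]  ⇒ S*(1)=-
t_0: node(0,0) S=68.7000 payoff=0.0000 vs cont=4.7419 → 4.7419 [wait]  ⇒ S*(0)=-

price = 4.7419
boundary = - - - 52.1044 57.1350 62.6512
tree:
4.7419
7.4909 2.2366
11.3609 3.9756 0.6409
16.3456 6.8572 1.3355 0.0000
20.9332 11.3150 2.7828 0.0000 0.0000
25.1169 16.3456 5.7988 0.0000 0.0000 0.0000
28.9323 20.9332 11.3150 0.0000 0.0000 0.0000 0.0000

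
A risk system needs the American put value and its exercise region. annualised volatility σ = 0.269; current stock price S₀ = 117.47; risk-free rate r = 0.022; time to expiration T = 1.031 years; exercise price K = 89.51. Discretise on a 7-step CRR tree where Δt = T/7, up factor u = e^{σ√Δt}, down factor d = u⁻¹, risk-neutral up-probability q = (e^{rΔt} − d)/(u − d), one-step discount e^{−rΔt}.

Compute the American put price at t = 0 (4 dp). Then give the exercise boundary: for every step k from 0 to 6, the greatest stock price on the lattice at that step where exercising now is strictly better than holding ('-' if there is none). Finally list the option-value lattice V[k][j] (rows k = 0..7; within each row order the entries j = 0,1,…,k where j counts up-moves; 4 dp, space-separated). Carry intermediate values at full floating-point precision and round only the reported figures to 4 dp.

price = 2.0411
boundary = - - - - - 70.1055 77.7297
tree:
2.0411
3.3648 0.6763
5.4446 1.2216 0.1130
8.6059 2.1890 0.2223 0.0000
13.1943 3.8854 0.4373 0.0000 0.0000
19.4045 6.8156 0.8601 0.0000 0.0000 0.0000
26.2809 11.7803 1.6916 0.0000 0.0000 0.0000 0.0000
32.4828 19.4045 3.3269 0.0000 0.0000 0.0000 0.0000 0.0000

params: Δt=0.14729 u=1.10875 d=0.90191 q=0.48990 e^(-rΔt)=0.99676
t_7 payoffs: 32.4828 19.4045 3.3269 0.0000 0.0000 0.0000 0.0000 0.0000
t_6: node(6,0) S=63.2291 payoff=26.2809 vs cont=25.9913 → 26.2809 [stop]  node(6,1) S=77.7297 payoff=11.7803 vs cont=11.4907 → 11.7803 [stop]  node(6,2) S=95.5558 payoff=0.0000 vs cont=1.6916 → 1.6916 [wait]  node(6,3) S=117.4700 payoff=0.0000 vs cont=0.0000 → 0.0000 [wait]  node(6,4) S=144.4099 payoff=0.0000 vs cont=0.0000 → 0.0000 [wait]  node(6,5) S=177.5280 payoff=0.0000 vs cont=0.0000 → 0.0000 [wait]  node(6,6) S=218.2412 payoff=0.0000 vs cont=0.0000 → 0.0000 [wait]  ⇒ S*(6)=77.7297
t_5: node(5,0) S=70.1055 payoff=19.4045 vs cont=19.1149 → 19.4045 [stop]  node(5,1) S=86.1831 payoff=3.3269 vs cont=6.8156 → 6.8156 [wait]  node(5,2) S=105.9478 payoff=0.0000 vs cont=0.8601 → 0.8601 [wait]  node(5,3) S=130.2453 payoff=0.0000 vs cont=0.0000 → 0.0000 [wait]  node(5,4) S=160.1150 payoff=0.0000 vs cont=0.0000 → 0.0000 [wait]  node(5,5) S=196.8348 payoff=0.0000 vs cont=0.0000 → 0.0000 [wait]  ⇒ S*(5)=70.1055
t_4: node(4,0) S=77.7297 payoff=11.7803 vs cont=13.1943 → 13.1943 [wait]  node(4,1) S=95.5558 payoff=0.0000 vs cont=3.8854 → 3.8854 [wait]  node(4,2) S=117.4700 payoff=0.0000 vs cont=0.4373 → 0.4373 [wait]  node(4,3) S=144.4099 payoff=0.0000 vs cont=0.0000 → 0.0000 [wait]  node(4,4) S=177.5280 payoff=0.0000 vs cont=0.0000 → 0.0000 [wait]  ⇒ S*(4)=-
t_3: node(3,0) S=86.1831 payoff=3.3269 vs cont=8.6059 → 8.6059 [wait]  node(3,1) S=105.9478 payoff=0.0000 vs cont=2.1890 → 2.1890 [wait]  node(3,2) S=130.2453 payoff=0.0000 vs cont=0.2223 → 0.2223 [wait]  node(3,3) S=160.1150 payoff=0.0000 vs cont=0.0000 → 0.0000 [wait]  ⇒ S*(3)=-
t_2: node(2,0) S=95.5558 payoff=0.0000 vs cont=5.4446 → 5.4446 [wait]  node(2,1) S=117.4700 payoff=0.0000 vs cont=1.2216 → 1.2216 [wait]  node(2,2) S=144.4099 payoff=0.0000 vs cont=0.1130 → 0.1130 [wait]  ⇒ S*(2)=-
t_1: node(1,0) S=105.9478 payoff=0.0000 vs cont=3.3648 → 3.3648 [wait]  node(1,1) S=130.2453 payoff=0.0000 vs cont=0.6763 → 0.6763 [wait]  ⇒ S*(1)=-
t_0: node(0,0) S=117.4700 payoff=0.0000 vs cont=2.0411 → 2.0411 [wait]  ⇒ S*(0)=-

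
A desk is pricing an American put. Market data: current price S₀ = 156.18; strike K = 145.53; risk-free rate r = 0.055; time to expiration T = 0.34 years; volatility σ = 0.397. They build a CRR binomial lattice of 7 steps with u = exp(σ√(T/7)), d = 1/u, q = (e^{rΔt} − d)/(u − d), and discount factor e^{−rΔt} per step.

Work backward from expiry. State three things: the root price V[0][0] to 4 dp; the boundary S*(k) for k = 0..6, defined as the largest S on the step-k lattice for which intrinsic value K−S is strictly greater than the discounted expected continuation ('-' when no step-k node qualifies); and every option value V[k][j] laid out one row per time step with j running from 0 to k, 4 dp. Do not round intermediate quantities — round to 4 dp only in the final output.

Δt=0.04857  u=1.09144  d=0.91622  q=0.49341  discount=0.99733
step 7 (expiry): payoffs max(K−S,0) = 60.8781 44.6899 25.4059 2.4342 0.0000 0.0000 0.0000 0.0000
step 6: (k=6,j=0): S=92.3921, (K−S)⁺=53.1379, hold=52.7496 ⇒ V=53.1379 exercise | (k=6,j=1): S=110.0606, (K−S)⁺=35.4694, hold=35.0812 ⇒ V=35.4694 exercise | (k=6,j=2): S=131.1078, (K−S)⁺=14.4222, hold=14.0339 ⇒ V=14.4222 exercise | (k=6,j=3): S=156.1800, (K−S)⁺=0.0000, hold=1.2298 ⇒ V=1.2298 continue | (k=6,j=4): S=186.0468, (K−S)⁺=0.0000, hold=0.0000 ⇒ V=0.0000 continue | (k=6,j=5): S=221.6251, (K−S)⁺=0.0000, hold=0.0000 ⇒ V=0.0000 continue | (k=6,j=6): S=264.0072, (K−S)⁺=0.0000, hold=0.0000 ⇒ V=0.0000 continue  boundary S*=131.1078
step 5: (k=5,j=0): S=100.8401, (K−S)⁺=44.6899, hold=44.3016 ⇒ V=44.6899 exercise | (k=5,j=1): S=120.1241, (K−S)⁺=25.4059, hold=25.0176 ⇒ V=25.4059 exercise | (k=5,j=2): S=143.0958, (K−S)⁺=2.4342, hold=7.8919 ⇒ V=7.8919 continue | (k=5,j=3): S=170.4605, (K−S)⁺=0.0000, hold=0.6214 ⇒ V=0.6214 continue | (k=5,j=4): S=203.0582, (K−S)⁺=0.0000, hold=0.0000 ⇒ V=0.0000 continue | (k=5,j=5): S=241.8897, (K−S)⁺=0.0000, hold=0.0000 ⇒ V=0.0000 continue  boundary S*=120.1241
step 4: (k=4,j=0): S=110.0606, (K−S)⁺=35.4694, hold=35.0812 ⇒ V=35.4694 exercise | (k=4,j=1): S=131.1078, (K−S)⁺=14.4222, hold=16.7196 ⇒ V=16.7196 continue | (k=4,j=2): S=156.1800, (K−S)⁺=0.0000, hold=4.2931 ⇒ V=4.2931 continue | (k=4,j=3): S=186.0468, (K−S)⁺=0.0000, hold=0.3139 ⇒ V=0.3139 continue | (k=4,j=4): S=221.6251, (K−S)⁺=0.0000, hold=0.0000 ⇒ V=0.0000 continue  boundary S*=110.0606
step 3: (k=3,j=0): S=120.1241, (K−S)⁺=25.4059, hold=26.1482 ⇒ V=26.1482 continue | (k=3,j=1): S=143.0958, (K−S)⁺=2.4342, hold=10.5600 ⇒ V=10.5600 continue | (k=3,j=2): S=170.4605, (K−S)⁺=0.0000, hold=2.3235 ⇒ V=2.3235 continue | (k=3,j=3): S=203.0582, (K−S)⁺=0.0000, hold=0.1586 ⇒ V=0.1586 continue  boundary S*=-
step 2: (k=2,j=0): S=131.1078, (K−S)⁺=14.4222, hold=18.4076 ⇒ V=18.4076 continue | (k=2,j=1): S=156.1800, (K−S)⁺=0.0000, hold=6.4787 ⇒ V=6.4787 continue | (k=2,j=2): S=186.0468, (K−S)⁺=0.0000, hold=1.2520 ⇒ V=1.2520 continue  boundary S*=-
step 1: (k=1,j=0): S=143.0958, (K−S)⁺=2.4342, hold=12.4884 ⇒ V=12.4884 continue | (k=1,j=1): S=170.4605, (K−S)⁺=0.0000, hold=3.8894 ⇒ V=3.8894 continue  boundary S*=-
step 0: (k=0,j=0): S=156.1800, (K−S)⁺=0.0000, hold=8.2236 ⇒ V=8.2236 continue  boundary S*=-

price = 8.2236
boundary = - - - - 110.0606 120.1241 131.1078
tree:
8.2236
12.4884 3.8894
18.4076 6.4787 1.2520
26.1482 10.5600 2.3235 0.1586
35.4694 16.7196 4.2931 0.3139 0.0000
44.6899 25.4059 7.8919 0.6214 0.0000 0.0000
53.1379 35.4694 14.4222 1.2298 0.0000 0.0000 0.0000
60.8781 44.6899 25.4059 2.4342 0.0000 0.0000 0.0000 0.0000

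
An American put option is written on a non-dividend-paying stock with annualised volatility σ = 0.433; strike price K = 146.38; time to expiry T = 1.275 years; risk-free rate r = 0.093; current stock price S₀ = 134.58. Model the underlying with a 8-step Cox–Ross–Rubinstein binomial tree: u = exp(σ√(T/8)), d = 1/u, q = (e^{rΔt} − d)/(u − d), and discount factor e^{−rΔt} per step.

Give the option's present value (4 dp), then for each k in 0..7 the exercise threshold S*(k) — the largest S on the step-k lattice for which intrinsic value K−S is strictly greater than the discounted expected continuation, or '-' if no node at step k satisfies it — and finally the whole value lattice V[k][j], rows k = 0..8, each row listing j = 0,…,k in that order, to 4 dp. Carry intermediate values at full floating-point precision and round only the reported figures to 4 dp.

price = 26.5185
boundary = - - 95.2434 80.1239 95.2434 80.1239 95.2434 113.2160
tree:
26.5185
37.4011 16.4224
51.1366 24.7757 8.5554
66.2561 36.2482 14.0372 3.3262
78.9754 51.1366 22.4349 6.0546 0.6958
89.6756 66.2561 34.6580 10.8755 1.4120 0.0000
98.6772 78.9754 51.1366 19.2062 2.8653 0.0000 0.0000
106.2498 89.6756 66.2561 33.1640 5.8147 0.0000 0.0000 0.0000
112.6203 98.6772 78.9754 51.1366 11.8000 0.0000 0.0000 0.0000 0.0000

Δt=0.15937  u=1.18870  d=0.84125  q=0.49987  discount=0.98529
step 8 (expiry): payoffs max(K−S,0) = 112.6203 98.6772 78.9754 51.1366 11.8000 0.0000 0.0000 0.0000 0.0000
step 7: (k=7,j=0): S=40.1302, (K−S)⁺=106.2498, hold=104.0962 ⇒ V=106.2498 exercise | (k=7,j=1): S=56.7044, (K−S)⁺=89.6756, hold=87.5220 ⇒ V=89.6756 exercise | (k=7,j=2): S=80.1239, (K−S)⁺=66.2561, hold=64.1024 ⇒ V=66.2561 exercise | (k=7,j=3): S=113.2160, (K−S)⁺=33.1640, hold=31.0104 ⇒ V=33.1640 exercise | (k=7,j=4): S=159.9754, (K−S)⁺=0.0000, hold=5.8147 ⇒ V=5.8147 continue | (k=7,j=5): S=226.0470, (K−S)⁺=0.0000, hold=0.0000 ⇒ V=0.0000 continue | (k=7,j=6): S=319.4069, (K−S)⁺=0.0000, hold=0.0000 ⇒ V=0.0000 continue | (k=7,j=7): S=451.3254, (K−S)⁺=0.0000, hold=0.0000 ⇒ V=0.0000 continue  boundary S*=113.2160
step 6: (k=6,j=0): S=47.7028, (K−S)⁺=98.6772, hold=96.5236 ⇒ V=98.6772 exercise | (k=6,j=1): S=67.4046, (K−S)⁺=78.9754, hold=76.8218 ⇒ V=78.9754 exercise | (k=6,j=2): S=95.2434, (K−S)⁺=51.1366, hold=48.9829 ⇒ V=51.1366 exercise | (k=6,j=3): S=134.5800, (K−S)⁺=11.8000, hold=19.2062 ⇒ V=19.2062 continue | (k=6,j=4): S=190.1630, (K−S)⁺=0.0000, hold=2.8653 ⇒ V=2.8653 continue | (k=6,j=5): S=268.7024, (K−S)⁺=0.0000, hold=0.0000 ⇒ V=0.0000 continue | (k=6,j=6): S=379.6794, (K−S)⁺=0.0000, hold=0.0000 ⇒ V=0.0000 continue  boundary S*=95.2434
step 5: (k=5,j=0): S=56.7044, (K−S)⁺=89.6756, hold=87.5220 ⇒ V=89.6756 exercise | (k=5,j=1): S=80.1239, (K−S)⁺=66.2561, hold=64.1024 ⇒ V=66.2561 exercise | (k=5,j=2): S=113.2160, (K−S)⁺=33.1640, hold=34.6580 ⇒ V=34.6580 continue | (k=5,j=3): S=159.9754, (K−S)⁺=0.0000, hold=10.8755 ⇒ V=10.8755 continue | (k=5,j=4): S=226.0470, (K−S)⁺=0.0000, hold=1.4120 ⇒ V=1.4120 continue | (k=5,j=5): S=319.4069, (K−S)⁺=0.0000, hold=0.0000 ⇒ V=0.0000 continue  boundary S*=80.1239
step 4: (k=4,j=0): S=67.4046, (K−S)⁺=78.9754, hold=76.8218 ⇒ V=78.9754 exercise | (k=4,j=1): S=95.2434, (K−S)⁺=51.1366, hold=49.7188 ⇒ V=51.1366 exercise | (k=4,j=2): S=134.5800, (K−S)⁺=11.8000, hold=22.4349 ⇒ V=22.4349 continue | (k=4,j=3): S=190.1630, (K−S)⁺=0.0000, hold=6.0546 ⇒ V=6.0546 continue | (k=4,j=4): S=268.7024, (K−S)⁺=0.0000, hold=0.6958 ⇒ V=0.6958 continue  boundary S*=95.2434
step 3: (k=3,j=0): S=80.1239, (K−S)⁺=66.2561, hold=64.1024 ⇒ V=66.2561 exercise | (k=3,j=1): S=113.2160, (K−S)⁺=33.1640, hold=36.2482 ⇒ V=36.2482 continue | (k=3,j=2): S=159.9754, (K−S)⁺=0.0000, hold=14.0372 ⇒ V=14.0372 continue | (k=3,j=3): S=226.0470, (K−S)⁺=0.0000, hold=3.3262 ⇒ V=3.3262 continue  boundary S*=80.1239
step 2: (k=2,j=0): S=95.2434, (K−S)⁺=51.1366, hold=50.5020 ⇒ V=51.1366 exercise | (k=2,j=1): S=134.5800, (K−S)⁺=11.8000, hold=24.7757 ⇒ V=24.7757 continue | (k=2,j=2): S=190.1630, (K−S)⁺=0.0000, hold=8.5554 ⇒ V=8.5554 continue  boundary S*=95.2434
step 1: (k=1,j=0): S=113.2160, (K−S)⁺=33.1640, hold=37.4011 ⇒ V=37.4011 continue | (k=1,j=1): S=159.9754, (K−S)⁺=0.0000, hold=16.4224 ⇒ V=16.4224 continue  boundary S*=-
step 0: (k=0,j=0): S=134.5800, (K−S)⁺=11.8000, hold=26.5185 ⇒ V=26.5185 continue  boundary S*=-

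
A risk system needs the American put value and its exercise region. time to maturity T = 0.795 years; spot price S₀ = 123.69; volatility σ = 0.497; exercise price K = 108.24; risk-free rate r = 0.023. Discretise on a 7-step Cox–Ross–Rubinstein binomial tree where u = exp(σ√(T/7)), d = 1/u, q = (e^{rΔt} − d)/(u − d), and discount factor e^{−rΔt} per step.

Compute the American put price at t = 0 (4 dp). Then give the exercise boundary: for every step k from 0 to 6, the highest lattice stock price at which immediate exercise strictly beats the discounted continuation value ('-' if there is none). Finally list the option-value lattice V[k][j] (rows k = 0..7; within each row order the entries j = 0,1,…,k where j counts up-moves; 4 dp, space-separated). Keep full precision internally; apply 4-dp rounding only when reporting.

price = 12.6344
boundary = - - - - 63.2956 74.8365 88.4818
tree:
12.6344
18.2467 6.2741
25.6031 9.9191 2.1323
34.6739 15.3522 3.7489 0.2917
44.9444 23.0992 6.5607 0.5477 0.0000
54.7056 33.4035 11.4208 1.0283 0.0000 0.0000
62.9614 44.9444 19.7582 1.9307 0.0000 0.0000 0.0000
69.9441 54.7056 33.4035 3.6249 0.0000 0.0000 0.0000 0.0000

Δt=0.11357  u=1.18233  d=0.84578  q=0.46600  discount=0.99739
step 7 (expiry): payoffs max(K−S,0) = 69.9441 54.7056 33.4035 3.6249 0.0000 0.0000 0.0000 0.0000
step 6: (k=6,j=0): S=45.2786, (K−S)⁺=62.9614, hold=62.6791 ⇒ V=62.9614 exercise | (k=6,j=1): S=63.2956, (K−S)⁺=44.9444, hold=44.6621 ⇒ V=44.9444 exercise | (k=6,j=2): S=88.4818, (K−S)⁺=19.7582, hold=19.4758 ⇒ V=19.7582 exercise | (k=6,j=3): S=123.6900, (K−S)⁺=0.0000, hold=1.9307 ⇒ V=1.9307 continue | (k=6,j=4): S=172.9081, (K−S)⁺=0.0000, hold=0.0000 ⇒ V=0.0000 continue | (k=6,j=5): S=241.7107, (K−S)⁺=0.0000, hold=0.0000 ⇒ V=0.0000 continue | (k=6,j=6): S=337.8909, (K−S)⁺=0.0000, hold=0.0000 ⇒ V=0.0000 continue  boundary S*=88.4818
step 5: (k=5,j=0): S=53.5344, (K−S)⁺=54.7056, hold=54.4232 ⇒ V=54.7056 exercise | (k=5,j=1): S=74.8365, (K−S)⁺=33.4035, hold=33.1211 ⇒ V=33.4035 exercise | (k=5,j=2): S=104.6151, (K−S)⁺=3.6249, hold=11.4208 ⇒ V=11.4208 continue | (k=5,j=3): S=146.2429, (K−S)⁺=0.0000, hold=1.0283 ⇒ V=1.0283 continue | (k=5,j=4): S=204.4351, (K−S)⁺=0.0000, hold=0.0000 ⇒ V=0.0000 continue | (k=5,j=5): S=285.7829, (K−S)⁺=0.0000, hold=0.0000 ⇒ V=0.0000 continue  boundary S*=74.8365
step 4: (k=4,j=0): S=63.2956, (K−S)⁺=44.9444, hold=44.6621 ⇒ V=44.9444 exercise | (k=4,j=1): S=88.4818, (K−S)⁺=19.7582, hold=23.0992 ⇒ V=23.0992 continue | (k=4,j=2): S=123.6900, (K−S)⁺=0.0000, hold=6.5607 ⇒ V=6.5607 continue | (k=4,j=3): S=172.9081, (K−S)⁺=0.0000, hold=0.5477 ⇒ V=0.5477 continue | (k=4,j=4): S=241.7107, (K−S)⁺=0.0000, hold=0.0000 ⇒ V=0.0000 continue  boundary S*=63.2956
step 3: (k=3,j=0): S=74.8365, (K−S)⁺=33.4035, hold=34.6739 ⇒ V=34.6739 continue | (k=3,j=1): S=104.6151, (K−S)⁺=3.6249, hold=15.3522 ⇒ V=15.3522 continue | (k=3,j=2): S=146.2429, (K−S)⁺=0.0000, hold=3.7489 ⇒ V=3.7489 continue | (k=3,j=3): S=204.4351, (K−S)⁺=0.0000, hold=0.2917 ⇒ V=0.2917 continue  boundary S*=-
step 2: (k=2,j=0): S=88.4818, (K−S)⁺=19.7582, hold=25.6031 ⇒ V=25.6031 continue | (k=2,j=1): S=123.6900, (K−S)⁺=0.0000, hold=9.9191 ⇒ V=9.9191 continue | (k=2,j=2): S=172.9081, (K−S)⁺=0.0000, hold=2.1323 ⇒ V=2.1323 continue  boundary S*=-
step 1: (k=1,j=0): S=104.6151, (K−S)⁺=3.6249, hold=18.2467 ⇒ V=18.2467 continue | (k=1,j=1): S=146.2429, (K−S)⁺=0.0000, hold=6.2741 ⇒ V=6.2741 continue  boundary S*=-
step 0: (k=0,j=0): S=123.6900, (K−S)⁺=0.0000, hold=12.6344 ⇒ V=12.6344 continue  boundary S*=-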